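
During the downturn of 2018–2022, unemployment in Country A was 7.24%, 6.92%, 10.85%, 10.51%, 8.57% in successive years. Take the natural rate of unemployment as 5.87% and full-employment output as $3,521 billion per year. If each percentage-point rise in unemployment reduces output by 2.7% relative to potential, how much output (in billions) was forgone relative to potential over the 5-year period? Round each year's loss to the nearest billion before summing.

Year 2018: gap = -2.7 × (7.24 - 5.87) = -3.699%, loss ≈ 3521 × 3.699/100 ≈ 130.
Year 2019: gap = -2.7 × (6.92 - 5.87) = -2.835%, loss ≈ 3521 × 2.835/100 ≈ 100.
Year 2020: gap = -2.7 × (10.85 - 5.87) = -13.446%, loss ≈ 3521 × 13.446/100 ≈ 473.
Year 2021: gap = -2.7 × (10.51 - 5.87) = -12.528%, loss ≈ 3521 × 12.528/100 ≈ 441.
Year 2022: gap = -2.7 × (8.57 - 5.87) = -7.29%, loss ≈ 3521 × 7.29/100 ≈ 257.
Total lost output = 130 + 100 + 473 + 441 + 257 = 1401 billion.

$1,401 billion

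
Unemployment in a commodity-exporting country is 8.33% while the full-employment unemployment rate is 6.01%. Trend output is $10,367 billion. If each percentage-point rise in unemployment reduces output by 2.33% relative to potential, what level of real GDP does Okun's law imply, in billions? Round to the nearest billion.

$9,807 billion

Unemployment gap = 8.33 - 6.01 = 2.32 points, so the output gap is -2.33 × 2.32 = -5.4056%.
Actual GDP = 10367 × (1 - 5.4056/100) = 10367 × 0.945944 ≈ 9807 billion.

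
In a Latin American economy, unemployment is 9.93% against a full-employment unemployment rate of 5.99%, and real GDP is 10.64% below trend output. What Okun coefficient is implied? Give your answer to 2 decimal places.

β ≈ 2.70

Okun's law: output gap = -β × (u - u*).
-10.64 = -β × (9.93 - 5.99) = -β × 3.94, so β = 10.64/3.94 = 2.70.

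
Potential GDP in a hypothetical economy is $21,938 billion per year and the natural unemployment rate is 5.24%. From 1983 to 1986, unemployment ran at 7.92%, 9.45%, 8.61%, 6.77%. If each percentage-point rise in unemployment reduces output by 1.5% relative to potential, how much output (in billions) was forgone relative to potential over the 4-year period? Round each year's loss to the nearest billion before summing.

Year 1983: gap = -1.5 × (7.92 - 5.24) = -4.02%, loss ≈ 21938 × 4.02/100 ≈ 882.
Year 1984: gap = -1.5 × (9.45 - 5.24) = -6.315%, loss ≈ 21938 × 6.315/100 ≈ 1385.
Year 1985: gap = -1.5 × (8.61 - 5.24) = -5.055%, loss ≈ 21938 × 5.055/100 ≈ 1109.
Year 1986: gap = -1.5 × (6.77 - 5.24) = -2.295%, loss ≈ 21938 × 2.295/100 ≈ 503.
Total lost output = 882 + 1385 + 1109 + 503 = 3879 billion.

$3,879 billion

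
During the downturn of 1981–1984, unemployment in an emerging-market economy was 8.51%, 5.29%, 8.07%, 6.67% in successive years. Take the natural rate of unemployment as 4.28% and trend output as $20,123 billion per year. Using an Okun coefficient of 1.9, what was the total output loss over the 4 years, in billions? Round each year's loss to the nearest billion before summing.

$4,366 billion

Year 1981: gap = -1.9 × (8.51 - 4.28) = -8.037%, loss ≈ 20123 × 8.037/100 ≈ 1617.
Year 1982: gap = -1.9 × (5.29 - 4.28) = -1.919%, loss ≈ 20123 × 1.919/100 ≈ 386.
Year 1983: gap = -1.9 × (8.07 - 4.28) = -7.201%, loss ≈ 20123 × 7.201/100 ≈ 1449.
Year 1984: gap = -1.9 × (6.67 - 4.28) = -4.541%, loss ≈ 20123 × 4.541/100 ≈ 914.
Total lost output = 1617 + 386 + 1449 + 914 = 4366 billion.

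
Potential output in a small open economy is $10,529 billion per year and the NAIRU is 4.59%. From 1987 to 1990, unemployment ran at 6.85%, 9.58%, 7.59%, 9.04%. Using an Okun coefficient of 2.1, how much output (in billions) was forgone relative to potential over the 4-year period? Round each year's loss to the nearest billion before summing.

$3,250 billion

Year 1987: gap = -2.1 × (6.85 - 4.59) = -4.746%, loss ≈ 10529 × 4.746/100 ≈ 500.
Year 1988: gap = -2.1 × (9.58 - 4.59) = -10.479%, loss ≈ 10529 × 10.479/100 ≈ 1103.
Year 1989: gap = -2.1 × (7.59 - 4.59) = -6.3%, loss ≈ 10529 × 6.3/100 ≈ 663.
Year 1990: gap = -2.1 × (9.04 - 4.59) = -9.345%, loss ≈ 10529 × 9.345/100 ≈ 984.
Total lost output = 500 + 1103 + 663 + 984 = 3250 billion.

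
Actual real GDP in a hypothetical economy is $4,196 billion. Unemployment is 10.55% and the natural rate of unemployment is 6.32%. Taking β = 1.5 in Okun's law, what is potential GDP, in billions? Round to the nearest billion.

$4,480 billion

Unemployment gap = 10.55 - 6.32 = 4.23 points, so output gap = -1.5 × 4.23 = -6.345%.
Since Y = Y* × (1 + gap/100), Y* = 4196/0.93655 ≈ 4480 billion.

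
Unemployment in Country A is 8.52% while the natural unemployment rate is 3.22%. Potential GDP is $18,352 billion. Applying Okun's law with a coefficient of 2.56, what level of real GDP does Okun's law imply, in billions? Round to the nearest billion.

$15,862 billion

Unemployment gap = 8.52 - 3.22 = 5.3 points, so the output gap is -2.56 × 5.3 = -13.568%.
Actual GDP = 18352 × (1 - 13.568/100) = 18352 × 0.86432 ≈ 15862 billion.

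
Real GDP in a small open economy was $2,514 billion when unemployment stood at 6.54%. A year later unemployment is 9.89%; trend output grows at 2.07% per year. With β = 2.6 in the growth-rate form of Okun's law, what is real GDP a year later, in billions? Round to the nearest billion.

Δu = 9.89 - 6.54 = 3.35 points.
Okun's law (growth form): g_Y = g_Y* - β × Δu = 2.07 - 2.6 × (3.35) = 2.07 - 8.71 = -6.64%.
Real GDP in the next year = 2514 × (1 - 6.64/100) = 2514 × 0.9336 ≈ 2347 billion.

$2,347 billion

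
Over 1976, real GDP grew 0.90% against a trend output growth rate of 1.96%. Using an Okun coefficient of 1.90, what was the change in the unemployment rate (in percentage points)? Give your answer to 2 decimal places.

Growth-rate Okun's law: g_Y = g_Y* - β × Δu, so Δu = (g_Y* - g_Y)/β.
Δu = (1.96 - 0.9)/1.90 = 1.06/1.90 = 0.56 percentage points.

0.56 percentage points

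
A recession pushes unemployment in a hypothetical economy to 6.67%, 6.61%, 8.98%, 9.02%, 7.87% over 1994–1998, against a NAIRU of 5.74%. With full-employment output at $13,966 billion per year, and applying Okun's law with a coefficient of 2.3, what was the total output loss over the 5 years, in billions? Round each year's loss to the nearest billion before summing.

$3,357 billion

Year 1994: gap = -2.3 × (6.67 - 5.74) = -2.139%, loss ≈ 13966 × 2.139/100 ≈ 299.
Year 1995: gap = -2.3 × (6.61 - 5.74) = -2.001%, loss ≈ 13966 × 2.001/100 ≈ 279.
Year 1996: gap = -2.3 × (8.98 - 5.74) = -7.452%, loss ≈ 13966 × 7.452/100 ≈ 1041.
Year 1997: gap = -2.3 × (9.02 - 5.74) = -7.544%, loss ≈ 13966 × 7.544/100 ≈ 1054.
Year 1998: gap = -2.3 × (7.87 - 5.74) = -4.899%, loss ≈ 13966 × 4.899/100 ≈ 684.
Total lost output = 299 + 279 + 1041 + 1054 + 684 = 3357 billion.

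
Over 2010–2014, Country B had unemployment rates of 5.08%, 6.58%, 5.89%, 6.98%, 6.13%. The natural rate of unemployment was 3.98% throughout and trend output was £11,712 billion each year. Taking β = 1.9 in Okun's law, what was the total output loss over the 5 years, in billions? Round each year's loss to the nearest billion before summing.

Year 2010: gap = -1.9 × (5.08 - 3.98) = -2.09%, loss ≈ 11712 × 2.09/100 ≈ 245.
Year 2011: gap = -1.9 × (6.58 - 3.98) = -4.94%, loss ≈ 11712 × 4.94/100 ≈ 579.
Year 2012: gap = -1.9 × (5.89 - 3.98) = -3.629%, loss ≈ 11712 × 3.629/100 ≈ 425.
Year 2013: gap = -1.9 × (6.98 - 3.98) = -5.7%, loss ≈ 11712 × 5.7/100 ≈ 668.
Year 2014: gap = -1.9 × (6.13 - 3.98) = -4.085%, loss ≈ 11712 × 4.085/100 ≈ 478.
Total lost output = 245 + 579 + 425 + 668 + 478 = 2395 billion.

£2,395 billion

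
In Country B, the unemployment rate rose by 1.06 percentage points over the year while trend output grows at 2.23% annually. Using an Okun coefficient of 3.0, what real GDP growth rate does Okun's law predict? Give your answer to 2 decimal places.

-0.95%

Growth-rate Okun's law: g_Y = g_Y* - β × Δu.
g_Y = 2.23 - 3.0 × (1.06) = 2.23 - 3.18 = -0.95%, i.e. -0.95% to 2 d.p.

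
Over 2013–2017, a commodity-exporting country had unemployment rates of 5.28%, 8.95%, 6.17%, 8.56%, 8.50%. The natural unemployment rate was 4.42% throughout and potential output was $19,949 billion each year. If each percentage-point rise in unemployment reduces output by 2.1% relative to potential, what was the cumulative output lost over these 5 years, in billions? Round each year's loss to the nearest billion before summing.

$6,434 billion

Year 2013: gap = -2.1 × (5.28 - 4.42) = -1.806%, loss ≈ 19949 × 1.806/100 ≈ 360.
Year 2014: gap = -2.1 × (8.95 - 4.42) = -9.513%, loss ≈ 19949 × 9.513/100 ≈ 1898.
Year 2015: gap = -2.1 × (6.17 - 4.42) = -3.675%, loss ≈ 19949 × 3.675/100 ≈ 733.
Year 2016: gap = -2.1 × (8.56 - 4.42) = -8.694%, loss ≈ 19949 × 8.694/100 ≈ 1734.
Year 2017: gap = -2.1 × (8.5 - 4.42) = -8.568%, loss ≈ 19949 × 8.568/100 ≈ 1709.
Total lost output = 360 + 1898 + 733 + 1734 + 1709 = 6434 billion.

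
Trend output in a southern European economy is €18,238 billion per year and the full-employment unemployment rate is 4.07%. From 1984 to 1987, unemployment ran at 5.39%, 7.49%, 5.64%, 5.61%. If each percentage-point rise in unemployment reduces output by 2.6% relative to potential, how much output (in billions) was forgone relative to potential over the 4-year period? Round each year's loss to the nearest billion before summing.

€3,722 billion

Year 1984: gap = -2.6 × (5.39 - 4.07) = -3.432%, loss ≈ 18238 × 3.432/100 ≈ 626.
Year 1985: gap = -2.6 × (7.49 - 4.07) = -8.892%, loss ≈ 18238 × 8.892/100 ≈ 1622.
Year 1986: gap = -2.6 × (5.64 - 4.07) = -4.082%, loss ≈ 18238 × 4.082/100 ≈ 744.
Year 1987: gap = -2.6 × (5.61 - 4.07) = -4.004%, loss ≈ 18238 × 4.004/100 ≈ 730.
Total lost output = 626 + 1622 + 744 + 730 = 3722 billion.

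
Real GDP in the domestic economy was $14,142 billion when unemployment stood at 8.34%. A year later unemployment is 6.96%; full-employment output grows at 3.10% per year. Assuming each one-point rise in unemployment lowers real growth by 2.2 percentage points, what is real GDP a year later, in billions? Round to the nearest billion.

$15,010 billion

Δu = 6.96 - 8.34 = -1.38 points.
Okun's law (growth form): g_Y = g_Y* - β × Δu = 3.10 - 2.2 × (-1.38) = 3.1 + 3.036 = 6.136%.
Real GDP in the next year = 14142 × (1 + 6.136/100) = 14142 × 1.06136 ≈ 15010 billion.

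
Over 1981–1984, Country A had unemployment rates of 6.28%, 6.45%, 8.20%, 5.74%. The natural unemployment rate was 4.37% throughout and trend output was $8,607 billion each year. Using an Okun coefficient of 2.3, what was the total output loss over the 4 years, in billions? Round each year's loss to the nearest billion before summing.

Year 1981: gap = -2.3 × (6.28 - 4.37) = -4.393%, loss ≈ 8607 × 4.393/100 ≈ 378.
Year 1982: gap = -2.3 × (6.45 - 4.37) = -4.784%, loss ≈ 8607 × 4.784/100 ≈ 412.
Year 1983: gap = -2.3 × (8.2 - 4.37) = -8.809%, loss ≈ 8607 × 8.809/100 ≈ 758.
Year 1984: gap = -2.3 × (5.74 - 4.37) = -3.151%, loss ≈ 8607 × 3.151/100 ≈ 271.
Total lost output = 378 + 412 + 758 + 271 = 1819 billion.

$1,819 billion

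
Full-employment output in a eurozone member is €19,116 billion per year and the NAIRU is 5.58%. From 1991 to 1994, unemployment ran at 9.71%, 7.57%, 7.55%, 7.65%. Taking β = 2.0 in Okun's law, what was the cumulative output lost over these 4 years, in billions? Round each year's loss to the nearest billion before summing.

Year 1991: gap = -2.0 × (9.71 - 5.58) = -8.26%, loss ≈ 19116 × 8.26/100 ≈ 1579.
Year 1992: gap = -2.0 × (7.57 - 5.58) = -3.98%, loss ≈ 19116 × 3.98/100 ≈ 761.
Year 1993: gap = -2.0 × (7.55 - 5.58) = -3.94%, loss ≈ 19116 × 3.94/100 ≈ 753.
Year 1994: gap = -2.0 × (7.65 - 5.58) = -4.14%, loss ≈ 19116 × 4.14/100 ≈ 791.
Total lost output = 1579 + 761 + 753 + 791 = 3884 billion.

€3,884 billion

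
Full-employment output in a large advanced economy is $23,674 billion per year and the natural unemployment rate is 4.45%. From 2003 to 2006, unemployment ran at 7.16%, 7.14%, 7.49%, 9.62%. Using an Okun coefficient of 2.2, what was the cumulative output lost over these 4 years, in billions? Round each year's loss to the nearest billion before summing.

Year 2003: gap = -2.2 × (7.16 - 4.45) = -5.962%, loss ≈ 23674 × 5.962/100 ≈ 1411.
Year 2004: gap = -2.2 × (7.14 - 4.45) = -5.918%, loss ≈ 23674 × 5.918/100 ≈ 1401.
Year 2005: gap = -2.2 × (7.49 - 4.45) = -6.688%, loss ≈ 23674 × 6.688/100 ≈ 1583.
Year 2006: gap = -2.2 × (9.62 - 4.45) = -11.374%, loss ≈ 23674 × 11.374/100 ≈ 2693.
Total lost output = 1411 + 1401 + 1583 + 2693 = 7088 billion.

$7,088 billion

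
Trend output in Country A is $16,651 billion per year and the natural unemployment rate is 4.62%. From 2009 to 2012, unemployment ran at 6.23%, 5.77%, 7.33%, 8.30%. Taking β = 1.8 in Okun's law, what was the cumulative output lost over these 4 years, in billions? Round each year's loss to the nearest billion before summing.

$2,743 billion

Year 2009: gap = -1.8 × (6.23 - 4.62) = -2.898%, loss ≈ 16651 × 2.898/100 ≈ 483.
Year 2010: gap = -1.8 × (5.77 - 4.62) = -2.07%, loss ≈ 16651 × 2.07/100 ≈ 345.
Year 2011: gap = -1.8 × (7.33 - 4.62) = -4.878%, loss ≈ 16651 × 4.878/100 ≈ 812.
Year 2012: gap = -1.8 × (8.3 - 4.62) = -6.624%, loss ≈ 16651 × 6.624/100 ≈ 1103.
Total lost output = 483 + 345 + 812 + 1103 = 2743 billion.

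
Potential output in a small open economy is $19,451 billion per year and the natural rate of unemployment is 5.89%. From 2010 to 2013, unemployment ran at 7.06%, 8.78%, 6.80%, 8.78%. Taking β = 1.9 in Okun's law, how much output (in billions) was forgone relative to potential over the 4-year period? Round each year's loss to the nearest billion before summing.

Year 2010: gap = -1.9 × (7.06 - 5.89) = -2.223%, loss ≈ 19451 × 2.223/100 ≈ 432.
Year 2011: gap = -1.9 × (8.78 - 5.89) = -5.491%, loss ≈ 19451 × 5.491/100 ≈ 1068.
Year 2012: gap = -1.9 × (6.8 - 5.89) = -1.729%, loss ≈ 19451 × 1.729/100 ≈ 336.
Year 2013: gap = -1.9 × (8.78 - 5.89) = -5.491%, loss ≈ 19451 × 5.491/100 ≈ 1068.
Total lost output = 432 + 1068 + 336 + 1068 = 2904 billion.

$2,904 billion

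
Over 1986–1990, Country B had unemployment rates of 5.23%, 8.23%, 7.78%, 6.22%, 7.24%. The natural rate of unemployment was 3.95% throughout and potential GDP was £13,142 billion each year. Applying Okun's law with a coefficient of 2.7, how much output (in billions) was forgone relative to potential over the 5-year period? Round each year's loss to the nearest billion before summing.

£5,304 billion

Year 1986: gap = -2.7 × (5.23 - 3.95) = -3.456%, loss ≈ 13142 × 3.456/100 ≈ 454.
Year 1987: gap = -2.7 × (8.23 - 3.95) = -11.556%, loss ≈ 13142 × 11.556/100 ≈ 1519.
Year 1988: gap = -2.7 × (7.78 - 3.95) = -10.341%, loss ≈ 13142 × 10.341/100 ≈ 1359.
Year 1989: gap = -2.7 × (6.22 - 3.95) = -6.129%, loss ≈ 13142 × 6.129/100 ≈ 805.
Year 1990: gap = -2.7 × (7.24 - 3.95) = -8.883%, loss ≈ 13142 × 8.883/100 ≈ 1167.
Total lost output = 454 + 1519 + 1359 + 805 + 1167 = 5304 billion.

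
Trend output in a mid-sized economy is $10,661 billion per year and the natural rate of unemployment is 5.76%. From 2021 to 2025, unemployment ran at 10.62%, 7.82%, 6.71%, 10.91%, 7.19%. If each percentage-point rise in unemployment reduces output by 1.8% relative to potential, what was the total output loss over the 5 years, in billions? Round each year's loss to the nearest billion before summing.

Year 2021: gap = -1.8 × (10.62 - 5.76) = -8.748%, loss ≈ 10661 × 8.748/100 ≈ 933.
Year 2022: gap = -1.8 × (7.82 - 5.76) = -3.708%, loss ≈ 10661 × 3.708/100 ≈ 395.
Year 2023: gap = -1.8 × (6.71 - 5.76) = -1.71%, loss ≈ 10661 × 1.71/100 ≈ 182.
Year 2024: gap = -1.8 × (10.91 - 5.76) = -9.27%, loss ≈ 10661 × 9.27/100 ≈ 988.
Year 2025: gap = -1.8 × (7.19 - 5.76) = -2.574%, loss ≈ 10661 × 2.574/100 ≈ 274.
Total lost output = 933 + 395 + 182 + 988 + 274 = 2772 billion.

$2,772 billion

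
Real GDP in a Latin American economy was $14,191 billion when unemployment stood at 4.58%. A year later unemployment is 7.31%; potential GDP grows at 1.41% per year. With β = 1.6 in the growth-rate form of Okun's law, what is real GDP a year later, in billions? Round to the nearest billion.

Δu = 7.31 - 4.58 = 2.73 points.
Okun's law (growth form): g_Y = g_Y* - β × Δu = 1.41 - 1.6 × (2.73) = 1.41 - 4.368 = -2.958%.
Real GDP in the next year = 14191 × (1 - 2.958/100) = 14191 × 0.97042 ≈ 13771 billion.

$13,771 billion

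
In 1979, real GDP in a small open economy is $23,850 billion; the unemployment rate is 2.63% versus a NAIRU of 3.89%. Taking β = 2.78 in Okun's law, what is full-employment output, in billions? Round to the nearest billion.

$23,043 billion

Unemployment gap = 2.63 - 3.89 = -1.26 points, so output gap = -2.78 × (-1.26) = 3.5028%.
Since Y = Y* × (1 + gap/100), Y* = 23850/1.035028 ≈ 23043 billion.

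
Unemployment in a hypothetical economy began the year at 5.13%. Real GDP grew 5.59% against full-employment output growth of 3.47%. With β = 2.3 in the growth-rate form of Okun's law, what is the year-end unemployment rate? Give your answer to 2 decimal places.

4.21%

Growth-rate Okun's law: g_Y = g_Y* - β × Δu, so Δu = (g_Y* - g_Y)/β.
Δu = (3.47 - 5.59)/2.3 = -2.12/2.3 = -0.92 percentage points.
Year-end unemployment = 5.13 - 0.92 = 4.21%.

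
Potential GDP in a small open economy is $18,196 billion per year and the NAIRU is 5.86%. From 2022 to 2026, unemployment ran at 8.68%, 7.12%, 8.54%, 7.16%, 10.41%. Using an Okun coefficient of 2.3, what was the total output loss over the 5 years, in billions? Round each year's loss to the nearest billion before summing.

Year 2022: gap = -2.3 × (8.68 - 5.86) = -6.486%, loss ≈ 18196 × 6.486/100 ≈ 1180.
Year 2023: gap = -2.3 × (7.12 - 5.86) = -2.898%, loss ≈ 18196 × 2.898/100 ≈ 527.
Year 2024: gap = -2.3 × (8.54 - 5.86) = -6.164%, loss ≈ 18196 × 6.164/100 ≈ 1122.
Year 2025: gap = -2.3 × (7.16 - 5.86) = -2.99%, loss ≈ 18196 × 2.99/100 ≈ 544.
Year 2026: gap = -2.3 × (10.41 - 5.86) = -10.465%, loss ≈ 18196 × 10.465/100 ≈ 1904.
Total lost output = 1180 + 527 + 1122 + 544 + 1904 = 5277 billion.

$5,277 billion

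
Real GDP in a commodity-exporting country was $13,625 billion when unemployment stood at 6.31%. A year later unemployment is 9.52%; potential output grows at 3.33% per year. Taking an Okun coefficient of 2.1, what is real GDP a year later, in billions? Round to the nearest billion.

Δu = 9.52 - 6.31 = 3.21 points.
Okun's law (growth form): g_Y = g_Y* - β × Δu = 3.33 - 2.1 × (3.21) = 3.33 - 6.741 = -3.411%.
Real GDP in the next year = 13625 × (1 - 3.411/100) = 13625 × 0.96589 ≈ 13160 billion.

$13,160 billion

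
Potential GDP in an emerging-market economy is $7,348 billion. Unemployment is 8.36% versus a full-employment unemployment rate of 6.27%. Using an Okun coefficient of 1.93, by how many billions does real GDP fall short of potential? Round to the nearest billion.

Output gap = -1.93 × (8.36 - 6.27) = -1.93 × 2.09 = -4.0337%.
Actual GDP ≈ 7348 × 0.959663 ≈ 7052 billion, so the shortfall is 7348 - 7052 = 296 billion.

$296 billion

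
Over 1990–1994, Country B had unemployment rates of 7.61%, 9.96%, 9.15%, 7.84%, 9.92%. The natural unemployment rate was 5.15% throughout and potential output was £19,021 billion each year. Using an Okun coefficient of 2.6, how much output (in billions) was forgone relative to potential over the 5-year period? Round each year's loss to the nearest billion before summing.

£9,263 billion

Year 1990: gap = -2.6 × (7.61 - 5.15) = -6.396%, loss ≈ 19021 × 6.396/100 ≈ 1217.
Year 1991: gap = -2.6 × (9.96 - 5.15) = -12.506%, loss ≈ 19021 × 12.506/100 ≈ 2379.
Year 1992: gap = -2.6 × (9.15 - 5.15) = -10.4%, loss ≈ 19021 × 10.4/100 ≈ 1978.
Year 1993: gap = -2.6 × (7.84 - 5.15) = -6.994%, loss ≈ 19021 × 6.994/100 ≈ 1330.
Year 1994: gap = -2.6 × (9.92 - 5.15) = -12.402%, loss ≈ 19021 × 12.402/100 ≈ 2359.
Total lost output = 1217 + 2379 + 1978 + 1330 + 2359 = 9263 billion.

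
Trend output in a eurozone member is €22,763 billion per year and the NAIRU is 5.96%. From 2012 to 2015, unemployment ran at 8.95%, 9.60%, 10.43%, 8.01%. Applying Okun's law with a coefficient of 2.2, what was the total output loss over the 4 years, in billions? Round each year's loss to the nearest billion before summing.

Year 2012: gap = -2.2 × (8.95 - 5.96) = -6.578%, loss ≈ 22763 × 6.578/100 ≈ 1497.
Year 2013: gap = -2.2 × (9.6 - 5.96) = -8.008%, loss ≈ 22763 × 8.008/100 ≈ 1823.
Year 2014: gap = -2.2 × (10.43 - 5.96) = -9.834%, loss ≈ 22763 × 9.834/100 ≈ 2239.
Year 2015: gap = -2.2 × (8.01 - 5.96) = -4.51%, loss ≈ 22763 × 4.51/100 ≈ 1027.
Total lost output = 1497 + 1823 + 2239 + 1027 = 6586 billion.

€6,586 billion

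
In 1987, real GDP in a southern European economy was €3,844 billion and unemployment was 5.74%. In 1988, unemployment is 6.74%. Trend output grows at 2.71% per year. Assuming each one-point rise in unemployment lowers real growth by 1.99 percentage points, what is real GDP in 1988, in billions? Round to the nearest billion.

Δu = 6.74 - 5.74 = 1 point.
Okun's law (growth form): g_Y = g_Y* - β × Δu = 2.71 - 1.99 × (1.00) = 2.71 - 1.99 = 0.72%.
Real GDP in the next year = 3844 × (1 + 0.72/100) = 3844 × 1.0072 ≈ 3872 billion.

€3,872 billion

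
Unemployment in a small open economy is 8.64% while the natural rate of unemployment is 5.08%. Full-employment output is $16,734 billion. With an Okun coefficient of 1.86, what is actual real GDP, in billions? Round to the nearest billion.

Unemployment gap = 8.64 - 5.08 = 3.56 points, so the output gap is -1.86 × 3.56 = -6.6216%.
Actual GDP = 16734 × (1 - 6.6216/100) = 16734 × 0.933784 ≈ 15626 billion.

$15,626 billion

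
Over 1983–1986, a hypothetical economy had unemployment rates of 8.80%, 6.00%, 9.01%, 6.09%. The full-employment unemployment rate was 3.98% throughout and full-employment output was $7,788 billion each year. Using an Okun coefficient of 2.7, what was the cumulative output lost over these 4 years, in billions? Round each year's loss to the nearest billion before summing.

$2,941 billion

Year 1983: gap = -2.7 × (8.8 - 3.98) = -13.014%, loss ≈ 7788 × 13.014/100 ≈ 1014.
Year 1984: gap = -2.7 × (6 - 3.98) = -5.454%, loss ≈ 7788 × 5.454/100 ≈ 425.
Year 1985: gap = -2.7 × (9.01 - 3.98) = -13.581%, loss ≈ 7788 × 13.581/100 ≈ 1058.
Year 1986: gap = -2.7 × (6.09 - 3.98) = -5.697%, loss ≈ 7788 × 5.697/100 ≈ 444.
Total lost output = 1014 + 425 + 1058 + 444 = 2941 billion.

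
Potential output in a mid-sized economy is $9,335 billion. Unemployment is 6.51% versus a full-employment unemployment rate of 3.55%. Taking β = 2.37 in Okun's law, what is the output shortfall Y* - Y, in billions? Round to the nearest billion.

$655 billion

Output gap = -2.37 × (6.51 - 3.55) = -2.37 × 2.96 = -7.0152%.
Actual GDP ≈ 9335 × 0.929848 ≈ 8680 billion, so the shortfall is 9335 - 8680 = 655 billion.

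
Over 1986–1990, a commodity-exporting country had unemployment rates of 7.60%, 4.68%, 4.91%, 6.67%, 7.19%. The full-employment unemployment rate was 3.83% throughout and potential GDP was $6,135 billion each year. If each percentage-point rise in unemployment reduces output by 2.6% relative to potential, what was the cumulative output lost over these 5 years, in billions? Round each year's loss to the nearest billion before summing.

$1,898 billion

Year 1986: gap = -2.6 × (7.6 - 3.83) = -9.802%, loss ≈ 6135 × 9.802/100 ≈ 601.
Year 1987: gap = -2.6 × (4.68 - 3.83) = -2.21%, loss ≈ 6135 × 2.21/100 ≈ 136.
Year 1988: gap = -2.6 × (4.91 - 3.83) = -2.808%, loss ≈ 6135 × 2.808/100 ≈ 172.
Year 1989: gap = -2.6 × (6.67 - 3.83) = -7.384%, loss ≈ 6135 × 7.384/100 ≈ 453.
Year 1990: gap = -2.6 × (7.19 - 3.83) = -8.736%, loss ≈ 6135 × 8.736/100 ≈ 536.
Total lost output = 601 + 136 + 172 + 453 + 536 = 1898 billion.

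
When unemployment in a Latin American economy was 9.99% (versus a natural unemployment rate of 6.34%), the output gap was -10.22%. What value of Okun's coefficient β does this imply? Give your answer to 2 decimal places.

β ≈ 2.80

Okun's law: output gap = -β × (u - u*).
-10.22 = -β × (9.99 - 6.34) = -β × 3.65, so β = 10.22/3.65 = 2.80.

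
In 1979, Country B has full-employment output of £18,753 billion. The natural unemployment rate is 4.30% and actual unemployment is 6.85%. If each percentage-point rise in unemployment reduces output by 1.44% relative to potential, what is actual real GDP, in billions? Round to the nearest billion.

Unemployment gap = 6.85 - 4.3 = 2.55 points, so the output gap is -1.44 × 2.55 = -3.672%.
Actual GDP = 18753 × (1 - 3.672/100) = 18753 × 0.96328 ≈ 18064 billion.

£18,064 billion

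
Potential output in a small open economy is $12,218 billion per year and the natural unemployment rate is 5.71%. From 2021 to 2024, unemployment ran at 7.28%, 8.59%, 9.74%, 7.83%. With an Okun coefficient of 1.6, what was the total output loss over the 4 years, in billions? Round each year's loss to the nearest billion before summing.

$2,072 billion

Year 2021: gap = -1.6 × (7.28 - 5.71) = -2.512%, loss ≈ 12218 × 2.512/100 ≈ 307.
Year 2022: gap = -1.6 × (8.59 - 5.71) = -4.608%, loss ≈ 12218 × 4.608/100 ≈ 563.
Year 2023: gap = -1.6 × (9.74 - 5.71) = -6.448%, loss ≈ 12218 × 6.448/100 ≈ 788.
Year 2024: gap = -1.6 × (7.83 - 5.71) = -3.392%, loss ≈ 12218 × 3.392/100 ≈ 414.
Total lost output = 307 + 563 + 788 + 414 = 2072 billion.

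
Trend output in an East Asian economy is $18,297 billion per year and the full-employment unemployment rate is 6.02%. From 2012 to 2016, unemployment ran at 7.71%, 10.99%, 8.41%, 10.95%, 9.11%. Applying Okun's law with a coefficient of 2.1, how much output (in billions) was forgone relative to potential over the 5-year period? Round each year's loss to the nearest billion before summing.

Year 2012: gap = -2.1 × (7.71 - 6.02) = -3.549%, loss ≈ 18297 × 3.549/100 ≈ 649.
Year 2013: gap = -2.1 × (10.99 - 6.02) = -10.437%, loss ≈ 18297 × 10.437/100 ≈ 1910.
Year 2014: gap = -2.1 × (8.41 - 6.02) = -5.019%, loss ≈ 18297 × 5.019/100 ≈ 918.
Year 2015: gap = -2.1 × (10.95 - 6.02) = -10.353%, loss ≈ 18297 × 10.353/100 ≈ 1894.
Year 2016: gap = -2.1 × (9.11 - 6.02) = -6.489%, loss ≈ 18297 × 6.489/100 ≈ 1187.
Total lost output = 649 + 1910 + 918 + 1894 + 1187 = 6558 billion.

$6,558 billion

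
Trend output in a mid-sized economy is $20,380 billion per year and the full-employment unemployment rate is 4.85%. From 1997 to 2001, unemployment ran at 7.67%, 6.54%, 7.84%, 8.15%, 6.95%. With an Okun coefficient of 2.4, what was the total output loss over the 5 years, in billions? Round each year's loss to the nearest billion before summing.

Year 1997: gap = -2.4 × (7.67 - 4.85) = -6.768%, loss ≈ 20380 × 6.768/100 ≈ 1379.
Year 1998: gap = -2.4 × (6.54 - 4.85) = -4.056%, loss ≈ 20380 × 4.056/100 ≈ 827.
Year 1999: gap = -2.4 × (7.84 - 4.85) = -7.176%, loss ≈ 20380 × 7.176/100 ≈ 1462.
Year 2000: gap = -2.4 × (8.15 - 4.85) = -7.92%, loss ≈ 20380 × 7.92/100 ≈ 1614.
Year 2001: gap = -2.4 × (6.95 - 4.85) = -5.04%, loss ≈ 20380 × 5.04/100 ≈ 1027.
Total lost output = 1379 + 827 + 1462 + 1614 + 1027 = 6309 billion.

$6,309 billion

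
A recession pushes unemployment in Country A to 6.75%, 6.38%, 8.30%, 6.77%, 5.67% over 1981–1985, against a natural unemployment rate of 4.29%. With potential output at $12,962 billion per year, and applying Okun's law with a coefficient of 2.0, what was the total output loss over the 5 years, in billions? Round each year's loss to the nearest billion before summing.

$3,221 billion

Year 1981: gap = -2.0 × (6.75 - 4.29) = -4.92%, loss ≈ 12962 × 4.92/100 ≈ 638.
Year 1982: gap = -2.0 × (6.38 - 4.29) = -4.18%, loss ≈ 12962 × 4.18/100 ≈ 542.
Year 1983: gap = -2.0 × (8.3 - 4.29) = -8.02%, loss ≈ 12962 × 8.02/100 ≈ 1040.
Year 1984: gap = -2.0 × (6.77 - 4.29) = -4.96%, loss ≈ 12962 × 4.96/100 ≈ 643.
Year 1985: gap = -2.0 × (5.67 - 4.29) = -2.76%, loss ≈ 12962 × 2.76/100 ≈ 358.
Total lost output = 638 + 542 + 1040 + 643 + 358 = 3221 billion.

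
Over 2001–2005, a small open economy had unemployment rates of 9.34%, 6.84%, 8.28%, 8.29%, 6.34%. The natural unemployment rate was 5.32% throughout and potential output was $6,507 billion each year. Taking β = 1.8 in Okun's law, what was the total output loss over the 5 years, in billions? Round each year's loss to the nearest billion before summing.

$1,463 billion

Year 2001: gap = -1.8 × (9.34 - 5.32) = -7.236%, loss ≈ 6507 × 7.236/100 ≈ 471.
Year 2002: gap = -1.8 × (6.84 - 5.32) = -2.736%, loss ≈ 6507 × 2.736/100 ≈ 178.
Year 2003: gap = -1.8 × (8.28 - 5.32) = -5.328%, loss ≈ 6507 × 5.328/100 ≈ 347.
Year 2004: gap = -1.8 × (8.29 - 5.32) = -5.346%, loss ≈ 6507 × 5.346/100 ≈ 348.
Year 2005: gap = -1.8 × (6.34 - 5.32) = -1.836%, loss ≈ 6507 × 1.836/100 ≈ 119.
Total lost output = 471 + 178 + 347 + 348 + 119 = 1463 billion.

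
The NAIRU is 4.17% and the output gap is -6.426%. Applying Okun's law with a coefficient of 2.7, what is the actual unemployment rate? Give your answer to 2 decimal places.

6.55%

From Okun's law, u - u* = -(output gap)/β = -(-6.426)/2.7 = 2.38 points.
So u = 4.17 + 2.38 = 6.55%.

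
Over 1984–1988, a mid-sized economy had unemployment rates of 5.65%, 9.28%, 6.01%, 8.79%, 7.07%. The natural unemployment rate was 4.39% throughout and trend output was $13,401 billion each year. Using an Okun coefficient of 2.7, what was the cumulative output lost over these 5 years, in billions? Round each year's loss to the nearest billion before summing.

$5,373 billion

Year 1984: gap = -2.7 × (5.65 - 4.39) = -3.402%, loss ≈ 13401 × 3.402/100 ≈ 456.
Year 1985: gap = -2.7 × (9.28 - 4.39) = -13.203%, loss ≈ 13401 × 13.203/100 ≈ 1769.
Year 1986: gap = -2.7 × (6.01 - 4.39) = -4.374%, loss ≈ 13401 × 4.374/100 ≈ 586.
Year 1987: gap = -2.7 × (8.79 - 4.39) = -11.88%, loss ≈ 13401 × 11.88/100 ≈ 1592.
Year 1988: gap = -2.7 × (7.07 - 4.39) = -7.236%, loss ≈ 13401 × 7.236/100 ≈ 970.
Total lost output = 456 + 1769 + 586 + 1592 + 970 = 5373 billion.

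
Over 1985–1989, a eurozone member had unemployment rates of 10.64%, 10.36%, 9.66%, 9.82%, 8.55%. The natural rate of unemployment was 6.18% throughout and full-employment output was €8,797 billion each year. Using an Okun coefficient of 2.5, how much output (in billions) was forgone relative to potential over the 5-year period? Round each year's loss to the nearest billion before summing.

Year 1985: gap = -2.5 × (10.64 - 6.18) = -11.15%, loss ≈ 8797 × 11.15/100 ≈ 981.
Year 1986: gap = -2.5 × (10.36 - 6.18) = -10.45%, loss ≈ 8797 × 10.45/100 ≈ 919.
Year 1987: gap = -2.5 × (9.66 - 6.18) = -8.7%, loss ≈ 8797 × 8.7/100 ≈ 765.
Year 1988: gap = -2.5 × (9.82 - 6.18) = -9.1%, loss ≈ 8797 × 9.1/100 ≈ 801.
Year 1989: gap = -2.5 × (8.55 - 6.18) = -5.925%, loss ≈ 8797 × 5.925/100 ≈ 521.
Total lost output = 981 + 919 + 765 + 801 + 521 = 3987 billion.

€3,987 billion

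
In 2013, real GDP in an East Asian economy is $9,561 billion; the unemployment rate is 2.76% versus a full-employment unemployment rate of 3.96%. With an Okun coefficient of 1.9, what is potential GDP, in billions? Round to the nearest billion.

Unemployment gap = 2.76 - 3.96 = -1.2 points, so output gap = -1.9 × (-1.2) = 2.28%.
Since Y = Y* × (1 + gap/100), Y* = 9561/1.0228 ≈ 9348 billion.

$9,348 billion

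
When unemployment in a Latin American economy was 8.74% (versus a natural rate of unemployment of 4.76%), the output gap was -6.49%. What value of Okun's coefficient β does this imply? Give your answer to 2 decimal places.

Okun's law: output gap = -β × (u - u*).
-6.49 = -β × (8.74 - 4.76) = -β × 3.98, so β = 6.49/3.98 = 1.63.

β ≈ 1.63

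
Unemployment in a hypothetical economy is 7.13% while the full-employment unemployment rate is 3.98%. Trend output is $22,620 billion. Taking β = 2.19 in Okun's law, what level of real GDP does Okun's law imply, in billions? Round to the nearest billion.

$21,060 billion

Unemployment gap = 7.13 - 3.98 = 3.15 points, so the output gap is -2.19 × 3.15 = -6.8985%.
Actual GDP = 22620 × (1 - 6.8985/100) = 22620 × 0.931015 ≈ 21060 billion.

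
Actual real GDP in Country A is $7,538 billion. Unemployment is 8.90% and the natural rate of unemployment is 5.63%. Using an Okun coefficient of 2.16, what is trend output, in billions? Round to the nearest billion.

Unemployment gap = 8.9 - 5.63 = 3.27 points, so output gap = -2.16 × 3.27 = -7.0632%.
Since Y = Y* × (1 + gap/100), Y* = 7538/0.929368 ≈ 8111 billion.

$8,111 billion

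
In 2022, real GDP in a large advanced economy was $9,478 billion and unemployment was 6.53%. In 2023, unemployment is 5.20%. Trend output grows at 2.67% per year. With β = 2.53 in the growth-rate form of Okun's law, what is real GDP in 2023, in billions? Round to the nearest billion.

$10,050 billion

Δu = 5.2 - 6.53 = -1.33 points.
Okun's law (growth form): g_Y = g_Y* - β × Δu = 2.67 - 2.53 × (-1.33) = 2.67 + 3.3649 = 6.0349%.
Real GDP in the next year = 9478 × (1 + 6.0349/100) = 9478 × 1.060349 ≈ 10050 billion.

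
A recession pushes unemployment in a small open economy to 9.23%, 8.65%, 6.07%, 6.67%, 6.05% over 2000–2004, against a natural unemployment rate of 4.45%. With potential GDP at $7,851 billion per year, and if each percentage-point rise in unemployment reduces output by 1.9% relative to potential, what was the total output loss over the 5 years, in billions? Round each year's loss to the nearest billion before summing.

$2,152 billion

Year 2000: gap = -1.9 × (9.23 - 4.45) = -9.082%, loss ≈ 7851 × 9.082/100 ≈ 713.
Year 2001: gap = -1.9 × (8.65 - 4.45) = -7.98%, loss ≈ 7851 × 7.98/100 ≈ 627.
Year 2002: gap = -1.9 × (6.07 - 4.45) = -3.078%, loss ≈ 7851 × 3.078/100 ≈ 242.
Year 2003: gap = -1.9 × (6.67 - 4.45) = -4.218%, loss ≈ 7851 × 4.218/100 ≈ 331.
Year 2004: gap = -1.9 × (6.05 - 4.45) = -3.04%, loss ≈ 7851 × 3.04/100 ≈ 239.
Total lost output = 713 + 627 + 242 + 331 + 239 = 2152 billion.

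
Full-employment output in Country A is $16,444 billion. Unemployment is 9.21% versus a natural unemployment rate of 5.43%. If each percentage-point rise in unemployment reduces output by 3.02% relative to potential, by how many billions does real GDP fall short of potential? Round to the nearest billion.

Output gap = -3.02 × (9.21 - 5.43) = -3.02 × 3.78 = -11.4156%.
Actual GDP ≈ 16444 × 0.885844 ≈ 14567 billion, so the shortfall is 16444 - 14567 = 1877 billion.

$1,877 billion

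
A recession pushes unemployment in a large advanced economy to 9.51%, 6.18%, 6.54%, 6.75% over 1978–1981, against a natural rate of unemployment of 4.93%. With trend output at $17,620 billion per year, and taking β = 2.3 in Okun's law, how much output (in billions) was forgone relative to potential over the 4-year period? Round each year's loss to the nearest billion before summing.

Year 1978: gap = -2.3 × (9.51 - 4.93) = -10.534%, loss ≈ 17620 × 10.534/100 ≈ 1856.
Year 1979: gap = -2.3 × (6.18 - 4.93) = -2.875%, loss ≈ 17620 × 2.875/100 ≈ 507.
Year 1980: gap = -2.3 × (6.54 - 4.93) = -3.703%, loss ≈ 17620 × 3.703/100 ≈ 652.
Year 1981: gap = -2.3 × (6.75 - 4.93) = -4.186%, loss ≈ 17620 × 4.186/100 ≈ 738.
Total lost output = 1856 + 507 + 652 + 738 = 3753 billion.

$3,753 billion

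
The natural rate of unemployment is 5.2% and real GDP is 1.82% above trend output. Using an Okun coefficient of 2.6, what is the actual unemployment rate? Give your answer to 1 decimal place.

From Okun's law, u - u* = -(output gap)/β = -(1.82)/2.6 = -0.7 points.
So u = 5.2 - 0.7 = 4.5%.

4.5%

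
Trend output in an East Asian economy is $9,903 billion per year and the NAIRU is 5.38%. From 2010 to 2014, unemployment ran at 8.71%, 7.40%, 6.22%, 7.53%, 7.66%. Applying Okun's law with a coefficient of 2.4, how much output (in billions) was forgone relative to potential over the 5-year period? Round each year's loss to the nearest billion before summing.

$2,524 billion

Year 2010: gap = -2.4 × (8.71 - 5.38) = -7.992%, loss ≈ 9903 × 7.992/100 ≈ 791.
Year 2011: gap = -2.4 × (7.4 - 5.38) = -4.848%, loss ≈ 9903 × 4.848/100 ≈ 480.
Year 2012: gap = -2.4 × (6.22 - 5.38) = -2.016%, loss ≈ 9903 × 2.016/100 ≈ 200.
Year 2013: gap = -2.4 × (7.53 - 5.38) = -5.16%, loss ≈ 9903 × 5.16/100 ≈ 511.
Year 2014: gap = -2.4 × (7.66 - 5.38) = -5.472%, loss ≈ 9903 × 5.472/100 ≈ 542.
Total lost output = 791 + 480 + 200 + 511 + 542 = 2524 billion.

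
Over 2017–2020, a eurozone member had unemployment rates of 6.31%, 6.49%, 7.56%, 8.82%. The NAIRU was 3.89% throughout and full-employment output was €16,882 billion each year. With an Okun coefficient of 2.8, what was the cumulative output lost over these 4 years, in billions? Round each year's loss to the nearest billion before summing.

Year 2017: gap = -2.8 × (6.31 - 3.89) = -6.776%, loss ≈ 16882 × 6.776/100 ≈ 1144.
Year 2018: gap = -2.8 × (6.49 - 3.89) = -7.28%, loss ≈ 16882 × 7.28/100 ≈ 1229.
Year 2019: gap = -2.8 × (7.56 - 3.89) = -10.276%, loss ≈ 16882 × 10.276/100 ≈ 1735.
Year 2020: gap = -2.8 × (8.82 - 3.89) = -13.804%, loss ≈ 16882 × 13.804/100 ≈ 2330.
Total lost output = 1144 + 1229 + 1735 + 2330 = 6438 billion.

€6,438 billion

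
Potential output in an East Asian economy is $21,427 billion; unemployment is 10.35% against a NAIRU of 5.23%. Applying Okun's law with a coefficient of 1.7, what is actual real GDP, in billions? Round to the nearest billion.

Unemployment gap = 10.35 - 5.23 = 5.12 points, so the output gap is -1.7 × 5.12 = -8.704%.
Actual GDP = 21427 × (1 - 8.704/100) = 21427 × 0.91296 ≈ 19562 billion.

$19,562 billion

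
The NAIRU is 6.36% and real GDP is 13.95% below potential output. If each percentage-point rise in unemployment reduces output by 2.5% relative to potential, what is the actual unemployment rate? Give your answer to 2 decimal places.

11.94%

From Okun's law, u - u* = -(output gap)/β = -(-13.95)/2.5 = 5.58 points.
So u = 6.36 + 5.58 = 11.94%.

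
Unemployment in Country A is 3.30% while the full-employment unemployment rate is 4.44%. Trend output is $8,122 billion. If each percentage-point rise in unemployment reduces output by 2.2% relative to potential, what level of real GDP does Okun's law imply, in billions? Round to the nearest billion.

Unemployment gap = 3.3 - 4.44 = -1.14 points, so the output gap is -2.2 × (-1.14) = 2.508%.
Actual GDP = 8122 × (1 + 2.508/100) = 8122 × 1.02508 ≈ 8326 billion.

$8,326 billion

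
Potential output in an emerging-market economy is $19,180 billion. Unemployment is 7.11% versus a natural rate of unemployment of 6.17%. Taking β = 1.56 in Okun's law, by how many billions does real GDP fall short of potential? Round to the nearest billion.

Output gap = -1.56 × (7.11 - 6.17) = -1.56 × 0.94 = -1.4664%.
Actual GDP ≈ 19180 × 0.985336 ≈ 18899 billion, so the shortfall is 19180 - 18899 = 281 billion.

$281 billion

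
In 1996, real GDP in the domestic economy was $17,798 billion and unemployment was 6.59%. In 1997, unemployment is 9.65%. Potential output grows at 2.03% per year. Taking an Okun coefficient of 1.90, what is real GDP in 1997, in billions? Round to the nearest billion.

Δu = 9.65 - 6.59 = 3.06 points.
Okun's law (growth form): g_Y = g_Y* - β × Δu = 2.03 - 1.90 × (3.06) = 2.03 - 5.814 = -3.784%.
Real GDP in the next year = 17798 × (1 - 3.784/100) = 17798 × 0.96216 ≈ 17125 billion.

$17,125 billion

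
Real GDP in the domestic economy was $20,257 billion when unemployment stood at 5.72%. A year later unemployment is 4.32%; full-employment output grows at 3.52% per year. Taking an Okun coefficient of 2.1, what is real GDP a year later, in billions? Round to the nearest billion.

Δu = 4.32 - 5.72 = -1.4 points.
Okun's law (growth form): g_Y = g_Y* - β × Δu = 3.52 - 2.1 × (-1.40) = 3.52 + 2.94 = 6.46%.
Real GDP in the next year = 20257 × (1 + 6.46/100) = 20257 × 1.0646 ≈ 21566 billion.

$21,566 billion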